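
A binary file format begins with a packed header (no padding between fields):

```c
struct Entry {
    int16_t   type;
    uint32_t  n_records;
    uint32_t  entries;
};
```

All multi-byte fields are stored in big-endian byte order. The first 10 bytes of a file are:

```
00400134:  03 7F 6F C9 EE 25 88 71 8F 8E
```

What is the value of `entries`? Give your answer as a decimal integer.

`entries` follows `type` (2 B), `n_records` (4 B), so it starts at offset 2 + 4 = 6 and occupies 4 bytes.
Bytes at offsets 6..9: 88 71 8F 8E.
In big-endian order the high byte comes first in memory.
The bytes are already most-significant first: 0x88718F8E.
0x88718F8E = 2289143694.

2289143694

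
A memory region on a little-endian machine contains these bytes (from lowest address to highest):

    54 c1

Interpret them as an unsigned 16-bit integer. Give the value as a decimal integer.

49492

In little-endian order the low byte comes first in memory.
Reassemble most-significant byte first: C1 54 → 0xC154.
0xC154 = 49492.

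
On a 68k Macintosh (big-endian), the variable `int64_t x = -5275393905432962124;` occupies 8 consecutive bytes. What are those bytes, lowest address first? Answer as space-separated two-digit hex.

Two's complement of -5275393905432962124 in 64 bits: 5275393905432962124 = 0x4935F6CE8797A44C; invert → 0xB6CA093178685BB3; add 1 → 0xB6CA093178685BB4.
Split into bytes (most-significant first): B6 CA 09 31 78 68 5B B4.
Big-endian stores the most-significant byte at the lowest address.
So the memory order matches the most-significant-first order: B6 CA 09 31 78 68 5B B4.

B6 CA 09 31 78 68 5B B4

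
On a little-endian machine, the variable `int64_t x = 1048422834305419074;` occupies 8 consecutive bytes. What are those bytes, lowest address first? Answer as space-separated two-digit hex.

42 C7 2E 55 03 BF 8C 0E

1048422834305419074 in hexadecimal, padded to 64 bits, is 0x0E8CBF03552EC742.
Split into bytes (most-significant first): 0E 8C BF 03 55 2E C7 42.
Little-endian: lowest address holds the least-significant byte.
So at ascending addresses the bytes are 42 C7 2E 55 03 BF 8C 0E.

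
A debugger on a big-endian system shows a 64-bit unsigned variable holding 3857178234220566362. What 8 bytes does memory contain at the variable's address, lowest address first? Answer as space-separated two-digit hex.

3857178234220566362 in hexadecimal, padded to 64 bits, is 0x3587732AF615D75A.
Split into bytes (most-significant first): 35 87 73 2A F6 15 D7 5A.
Big-endian: lowest address holds the most-significant byte.
So the memory order matches the most-significant-first order: 35 87 73 2A F6 15 D7 5A.

35 87 73 2A F6 15 D7 5A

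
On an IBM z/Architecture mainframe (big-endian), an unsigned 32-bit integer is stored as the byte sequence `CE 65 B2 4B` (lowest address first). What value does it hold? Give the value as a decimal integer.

3462771275

Big-endian: lowest address holds the most-significant byte.
The bytes are already most-significant first: 0xCE65B24B.
0xCE65B24B = 3462771275.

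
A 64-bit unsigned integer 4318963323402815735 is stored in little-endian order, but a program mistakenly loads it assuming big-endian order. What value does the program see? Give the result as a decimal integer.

17836609133941026875

4318963323402815735 in 64-bit hexadecimal is 0x3BF00A42815D88F7.
Stored little-endian, the bytes at ascending addresses are F7 88 5D 81 42 0A F0 3B.
Read back as big-endian, the last byte is least significant, giving 0xF7885D81420AF03B.
0xF7885D81420AF03B = 17836609133941026875.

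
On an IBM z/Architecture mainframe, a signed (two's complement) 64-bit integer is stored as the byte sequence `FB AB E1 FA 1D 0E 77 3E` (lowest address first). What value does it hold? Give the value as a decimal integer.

In big-endian order the high byte comes first in memory.
The bytes are already most-significant first: 0xFBABE1FA1D0E773E.
Top bit is set, so as a signed 64-bit value this is 0xFBABE1FA1D0E773E − 2^64 = -311907284826556610.

-311907284826556610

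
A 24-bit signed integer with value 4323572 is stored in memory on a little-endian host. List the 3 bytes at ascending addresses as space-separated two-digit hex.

F4 F8 41

4323572 in hexadecimal, padded to 24 bits, is 0x41F8F4.
Split into bytes (most-significant first): 41 F8 F4.
Little-endian: lowest address holds the least-significant byte.
So at ascending addresses the bytes are F4 F8 41.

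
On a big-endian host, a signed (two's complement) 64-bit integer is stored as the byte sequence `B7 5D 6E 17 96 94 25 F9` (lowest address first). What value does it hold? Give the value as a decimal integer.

-5233906144345053703

Big-endian: lowest address holds the most-significant byte.
The bytes are already most-significant first: 0xB75D6E17969425F9.
Top bit is set, so as a signed 64-bit value this is 0xB75D6E17969425F9 − 2^64 = -5233906144345053703.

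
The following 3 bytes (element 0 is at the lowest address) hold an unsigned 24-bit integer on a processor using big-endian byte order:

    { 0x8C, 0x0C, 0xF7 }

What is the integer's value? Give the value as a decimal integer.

9178359

Big-endian stores the most-significant byte at the lowest address.
The bytes are already most-significant first: 0x8C0CF7.
0x8C0CF7 = 9178359.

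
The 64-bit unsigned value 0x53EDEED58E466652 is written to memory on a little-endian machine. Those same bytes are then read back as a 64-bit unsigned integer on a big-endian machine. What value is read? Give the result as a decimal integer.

5937510738023083347

Stored little-endian, the bytes at ascending addresses are 52 66 46 8E D5 EE ED 53.
Read back as big-endian, the last byte is least significant, giving 0x5266468ED5EEED53.
0x5266468ED5EEED53 = 5937510738023083347.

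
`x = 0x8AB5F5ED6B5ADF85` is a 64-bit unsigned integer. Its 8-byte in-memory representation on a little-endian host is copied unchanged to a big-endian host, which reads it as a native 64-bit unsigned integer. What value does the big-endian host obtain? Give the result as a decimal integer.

Stored little-endian, the bytes at ascending addresses are 85 DF 5A 6B ED F5 B5 8A.
Read back as big-endian, the last byte is least significant, giving 0x85DF5A6BEDF5B58A.
0x85DF5A6BEDF5B58A = 9646528346451195274.

9646528346451195274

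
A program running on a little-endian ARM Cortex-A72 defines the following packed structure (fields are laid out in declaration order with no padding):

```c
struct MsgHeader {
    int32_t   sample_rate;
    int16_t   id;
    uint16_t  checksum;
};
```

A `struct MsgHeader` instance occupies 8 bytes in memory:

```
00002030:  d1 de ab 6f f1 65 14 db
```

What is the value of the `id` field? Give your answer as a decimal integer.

26097

`id` follows `sample_rate` (4 bytes), so it starts at byte offset 4 and occupies 2 bytes.
Bytes at offsets 4..5: F1 65.
Little-endian stores the least-significant byte at the lowest address.
Reassemble most-significant byte first: 65 F1 → 0x65F1.
0x65F1 = 26097.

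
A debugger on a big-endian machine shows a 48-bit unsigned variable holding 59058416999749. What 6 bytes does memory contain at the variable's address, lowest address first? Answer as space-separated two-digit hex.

59058416999749 in hexadecimal, padded to 48 bits, is 0x35B69BF75D45.
Split into bytes (most-significant first): 35 B6 9B F7 5D 45.
Big-endian: lowest address holds the most-significant byte.
So the memory order matches the most-significant-first order: 35 B6 9B F7 5D 45.

35 B6 9B F7 5D 45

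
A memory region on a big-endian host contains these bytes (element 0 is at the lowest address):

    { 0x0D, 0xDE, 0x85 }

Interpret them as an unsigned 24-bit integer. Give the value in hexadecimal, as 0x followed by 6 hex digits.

In big-endian order the high byte comes first in memory.
The bytes are already most-significant first: 0x0DDE85.

0x0DDE85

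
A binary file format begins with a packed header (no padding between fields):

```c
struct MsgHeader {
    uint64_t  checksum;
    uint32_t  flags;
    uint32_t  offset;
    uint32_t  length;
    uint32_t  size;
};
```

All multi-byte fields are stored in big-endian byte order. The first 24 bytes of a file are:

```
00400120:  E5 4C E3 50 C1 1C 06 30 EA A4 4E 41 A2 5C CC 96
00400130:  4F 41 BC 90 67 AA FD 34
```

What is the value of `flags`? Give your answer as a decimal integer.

3936636481

`flags` follows `checksum` (8 bytes), so it starts at byte offset 8 and occupies 4 bytes.
Bytes at offsets 8..11: EA A4 4E 41.
In big-endian order the high byte comes first in memory.
The bytes are already most-significant first: 0xEAA44E41.
0xEAA44E41 = 3936636481.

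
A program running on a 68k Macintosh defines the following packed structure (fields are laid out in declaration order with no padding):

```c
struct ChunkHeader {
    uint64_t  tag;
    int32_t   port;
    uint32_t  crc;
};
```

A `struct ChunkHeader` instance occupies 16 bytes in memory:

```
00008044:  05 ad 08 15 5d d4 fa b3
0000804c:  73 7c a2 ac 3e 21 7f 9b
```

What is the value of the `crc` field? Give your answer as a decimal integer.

1042382747

`crc` follows `tag` (8 B), `port` (4 B), so it starts at offset 8 + 4 = 12 and occupies 4 bytes.
Bytes at offsets 12..15: 3E 21 7F 9B.
Big-endian: lowest address holds the most-significant byte.
The bytes are already most-significant first: 0x3E217F9B.
0x3E217F9B = 1042382747.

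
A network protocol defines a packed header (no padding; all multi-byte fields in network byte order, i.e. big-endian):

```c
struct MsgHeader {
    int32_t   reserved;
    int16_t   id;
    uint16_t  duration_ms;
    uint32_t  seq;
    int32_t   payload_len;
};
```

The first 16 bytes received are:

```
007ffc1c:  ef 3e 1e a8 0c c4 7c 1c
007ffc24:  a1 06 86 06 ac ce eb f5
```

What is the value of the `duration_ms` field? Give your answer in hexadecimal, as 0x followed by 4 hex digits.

0x7C1C

`duration_ms` follows `reserved` (4 B), `id` (2 B), so it starts at offset 4 + 2 = 6 and occupies 2 bytes.
Bytes at offsets 6..7: 7C 1C.
Big-endian stores the most-significant byte at the lowest address.
The bytes are already most-significant first: 0x7C1C.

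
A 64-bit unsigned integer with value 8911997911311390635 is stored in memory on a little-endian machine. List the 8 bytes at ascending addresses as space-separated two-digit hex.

AB 17 BD EE E1 C6 AD 7B

8911997911311390635 in hexadecimal, padded to 64 bits, is 0x7BADC6E1EEBD17AB.
Split into bytes (most-significant first): 7B AD C6 E1 EE BD 17 AB.
Little-endian: lowest address holds the least-significant byte.
So at ascending addresses the bytes are AB 17 BD EE E1 C6 AD 7B.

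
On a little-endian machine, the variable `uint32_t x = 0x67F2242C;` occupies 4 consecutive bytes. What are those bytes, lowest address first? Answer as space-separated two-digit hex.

2C 24 F2 67

Split into bytes (most-significant first): 67 F2 24 2C.
In little-endian order the low byte comes first in memory.
So at ascending addresses the bytes are 2C 24 F2 67.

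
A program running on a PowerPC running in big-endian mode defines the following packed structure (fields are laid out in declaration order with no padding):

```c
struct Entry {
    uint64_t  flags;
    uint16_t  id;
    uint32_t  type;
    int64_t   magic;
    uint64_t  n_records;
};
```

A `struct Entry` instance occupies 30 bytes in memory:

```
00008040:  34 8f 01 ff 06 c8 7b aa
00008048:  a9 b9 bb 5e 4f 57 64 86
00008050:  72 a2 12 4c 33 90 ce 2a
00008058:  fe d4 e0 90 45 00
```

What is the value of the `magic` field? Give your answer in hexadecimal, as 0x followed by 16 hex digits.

0x648672A2124C3390

`magic` follows `flags` (8 B), `id` (2 B), `type` (4 B), so it starts at offset 8 + 2 + 4 = 14 and occupies 8 bytes.
Bytes at offsets 14..21: 64 86 72 A2 12 4C 33 90.
Big-endian: lowest address holds the most-significant byte.
The bytes are already most-significant first: 0x648672A2124C3390.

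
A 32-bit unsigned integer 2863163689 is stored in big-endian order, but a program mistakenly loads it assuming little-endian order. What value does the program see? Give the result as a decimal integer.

694790314

2863163689 in 32-bit hexadecimal is 0xAAA86929.
Stored big-endian, the bytes at ascending addresses are AA A8 69 29.
Read back as little-endian, the first byte is least significant, giving 0x2969A8AA.
0x2969A8AA = 694790314.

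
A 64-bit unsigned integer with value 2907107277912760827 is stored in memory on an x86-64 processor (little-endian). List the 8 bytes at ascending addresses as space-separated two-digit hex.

2907107277912760827 in hexadecimal, padded to 64 bits, is 0x28581EAAAFF161FB.
Split into bytes (most-significant first): 28 58 1E AA AF F1 61 FB.
Little-endian stores the least-significant byte at the lowest address.
So at ascending addresses the bytes are FB 61 F1 AF AA 1E 58 28.

FB 61 F1 AF AA 1E 58 28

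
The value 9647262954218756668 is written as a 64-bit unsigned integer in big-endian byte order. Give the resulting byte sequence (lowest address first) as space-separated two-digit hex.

9647262954218756668 in hexadecimal, padded to 64 bits, is 0x85E1F68B20FE9A3C.
Split into bytes (most-significant first): 85 E1 F6 8B 20 FE 9A 3C.
Big-endian: lowest address holds the most-significant byte.
So the memory order matches the most-significant-first order: 85 E1 F6 8B 20 FE 9A 3C.

85 E1 F6 8B 20 FE 9A 3C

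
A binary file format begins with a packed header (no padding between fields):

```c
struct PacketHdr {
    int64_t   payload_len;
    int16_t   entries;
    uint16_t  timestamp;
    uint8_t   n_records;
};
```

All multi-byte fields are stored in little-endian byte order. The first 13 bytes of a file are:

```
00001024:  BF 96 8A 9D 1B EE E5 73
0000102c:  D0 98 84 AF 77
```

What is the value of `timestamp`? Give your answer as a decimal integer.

44932

`timestamp` follows `payload_len` (8 B), `entries` (2 B), so it starts at offset 8 + 2 = 10 and occupies 2 bytes.
Bytes at offsets 10..11: 84 AF.
In little-endian order the low byte comes first in memory.
Reassemble most-significant byte first: AF 84 → 0xAF84.
0xAF84 = 44932.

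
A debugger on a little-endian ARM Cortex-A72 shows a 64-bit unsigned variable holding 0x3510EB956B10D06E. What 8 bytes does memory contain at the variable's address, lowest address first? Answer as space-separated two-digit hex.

Split into bytes (most-significant first): 35 10 EB 95 6B 10 D0 6E.
In little-endian order the low byte comes first in memory.
So at ascending addresses the bytes are 6E D0 10 6B 95 EB 10 35.

6E D0 10 6B 95 EB 10 35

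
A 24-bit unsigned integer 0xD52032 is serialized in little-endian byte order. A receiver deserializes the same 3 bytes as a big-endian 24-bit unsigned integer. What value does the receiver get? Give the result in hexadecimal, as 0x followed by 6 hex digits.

Stored little-endian, the bytes at ascending addresses are 32 20 D5.
Read back as big-endian, the last byte is least significant, giving 0x3220D5.

0x3220D5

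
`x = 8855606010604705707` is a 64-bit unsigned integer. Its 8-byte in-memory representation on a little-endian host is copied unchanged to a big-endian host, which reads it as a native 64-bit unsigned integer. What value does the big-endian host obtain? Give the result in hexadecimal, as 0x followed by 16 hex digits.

0xAB57E864BF6EE57A

8855606010604705707 in 64-bit hexadecimal is 0x7AE56EBF64E857AB.
Stored little-endian, the bytes at ascending addresses are AB 57 E8 64 BF 6E E5 7A.
Read back as big-endian, the last byte is least significant, giving 0xAB57E864BF6EE57A.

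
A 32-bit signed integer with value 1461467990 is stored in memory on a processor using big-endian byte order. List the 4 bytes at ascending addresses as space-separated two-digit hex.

1461467990 in hexadecimal, padded to 32 bits, is 0x571C3B56.
Split into bytes (most-significant first): 57 1C 3B 56.
In big-endian order the high byte comes first in memory.
So the memory order matches the most-significant-first order: 57 1C 3B 56.

57 1C 3B 56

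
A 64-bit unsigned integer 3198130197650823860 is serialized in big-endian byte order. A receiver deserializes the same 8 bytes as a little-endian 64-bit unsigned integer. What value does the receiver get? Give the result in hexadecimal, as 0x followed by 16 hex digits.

3198130197650823860 in 64-bit hexadecimal is 0x2C620A78686D5AB4.
Stored big-endian, the bytes at ascending addresses are 2C 62 0A 78 68 6D 5A B4.
Read back as little-endian, the first byte is least significant, giving 0xB45A6D68780A622C.

0xB45A6D68780A622C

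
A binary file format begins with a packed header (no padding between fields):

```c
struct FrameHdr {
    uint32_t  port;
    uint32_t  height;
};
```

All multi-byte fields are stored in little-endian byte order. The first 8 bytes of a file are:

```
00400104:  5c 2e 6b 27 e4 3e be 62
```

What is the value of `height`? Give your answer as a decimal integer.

`height` follows `port` (4 bytes), so it starts at byte offset 4 and occupies 4 bytes.
Bytes at offsets 4..7: E4 3E BE 62.
Little-endian stores the least-significant byte at the lowest address.
Reassemble most-significant byte first: 62 BE 3E E4 → 0x62BE3EE4.
0x62BE3EE4 = 1656635108.

1656635108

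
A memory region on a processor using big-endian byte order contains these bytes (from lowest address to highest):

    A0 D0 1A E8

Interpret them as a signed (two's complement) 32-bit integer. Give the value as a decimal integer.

Big-endian stores the most-significant byte at the lowest address.
The bytes are already most-significant first: 0xA0D01AE8.
Top bit is set, so as a signed 32-bit value this is 0xA0D01AE8 − 2^32 = -1596974360.

-1596974360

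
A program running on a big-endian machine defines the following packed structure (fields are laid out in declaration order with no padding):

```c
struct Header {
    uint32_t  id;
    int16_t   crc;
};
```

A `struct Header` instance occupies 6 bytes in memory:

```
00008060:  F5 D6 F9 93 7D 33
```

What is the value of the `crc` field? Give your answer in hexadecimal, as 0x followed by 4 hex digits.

`crc` follows `id` (4 bytes), so it starts at byte offset 4 and occupies 2 bytes.
Bytes at offsets 4..5: 7D 33.
In big-endian order the high byte comes first in memory.
The bytes are already most-significant first: 0x7D33.

0x7D33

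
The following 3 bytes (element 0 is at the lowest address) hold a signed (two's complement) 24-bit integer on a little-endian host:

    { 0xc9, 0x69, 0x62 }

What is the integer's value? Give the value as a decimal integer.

6449609

In little-endian order the low byte comes first in memory.
Reassemble most-significant byte first: 62 69 C9 → 0x6269C9.
0x6269C9 = 6449609.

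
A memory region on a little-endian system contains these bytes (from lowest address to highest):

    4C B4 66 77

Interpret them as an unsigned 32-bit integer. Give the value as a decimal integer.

2003219532

In little-endian order the low byte comes first in memory.
Reassemble most-significant byte first: 77 66 B4 4C → 0x7766B44C.
0x7766B44C = 2003219532.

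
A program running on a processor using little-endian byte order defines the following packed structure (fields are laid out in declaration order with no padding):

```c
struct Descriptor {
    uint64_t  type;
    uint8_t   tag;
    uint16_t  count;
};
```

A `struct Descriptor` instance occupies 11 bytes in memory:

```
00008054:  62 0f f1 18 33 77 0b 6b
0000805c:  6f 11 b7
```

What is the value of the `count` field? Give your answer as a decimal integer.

46865

`count` follows `type` (8 B), `tag` (1 B), so it starts at offset 8 + 1 = 9 and occupies 2 bytes.
Bytes at offsets 9..10: 11 B7.
Little-endian stores the least-significant byte at the lowest address.
Reassemble most-significant byte first: B7 11 → 0xB711.
0xB711 = 46865.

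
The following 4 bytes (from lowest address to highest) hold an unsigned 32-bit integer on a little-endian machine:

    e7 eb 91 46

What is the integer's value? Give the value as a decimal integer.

Little-endian: lowest address holds the least-significant byte.
Reassemble most-significant byte first: 46 91 EB E7 → 0x4691EBE7.
0x4691EBE7 = 1183968231.

1183968231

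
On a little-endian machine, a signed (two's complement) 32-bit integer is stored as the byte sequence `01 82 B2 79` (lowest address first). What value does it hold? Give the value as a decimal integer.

Little-endian: lowest address holds the least-significant byte.
Reassemble most-significant byte first: 79 B2 82 01 → 0x79B28201.
0x79B28201 = 2041741825.

2041741825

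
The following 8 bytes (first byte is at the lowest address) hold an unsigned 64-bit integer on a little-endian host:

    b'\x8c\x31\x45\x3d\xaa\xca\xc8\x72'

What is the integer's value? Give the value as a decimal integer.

Little-endian stores the least-significant byte at the lowest address.
Reassemble most-significant byte first: 72 C8 CA AA 3D 45 31 8C → 0x72C8CAAA3D45318C.
0x72C8CAAA3D45318C = 8271083548187111820.

8271083548187111820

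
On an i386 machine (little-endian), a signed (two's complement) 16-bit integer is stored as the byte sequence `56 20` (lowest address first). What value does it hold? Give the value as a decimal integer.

Little-endian: lowest address holds the least-significant byte.
Reassemble most-significant byte first: 20 56 → 0x2056.
0x2056 = 8278.

8278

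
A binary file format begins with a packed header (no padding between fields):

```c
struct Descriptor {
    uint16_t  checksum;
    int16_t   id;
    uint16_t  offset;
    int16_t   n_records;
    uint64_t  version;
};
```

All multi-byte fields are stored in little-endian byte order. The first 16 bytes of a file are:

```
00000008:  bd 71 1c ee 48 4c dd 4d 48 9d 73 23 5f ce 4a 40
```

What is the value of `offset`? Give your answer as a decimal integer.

19528

`offset` follows `checksum` (2 B), `id` (2 B), so it starts at offset 2 + 2 = 4 and occupies 2 bytes.
Bytes at offsets 4..5: 48 4C.
In little-endian order the low byte comes first in memory.
Reassemble most-significant byte first: 4C 48 → 0x4C48.
0x4C48 = 19528.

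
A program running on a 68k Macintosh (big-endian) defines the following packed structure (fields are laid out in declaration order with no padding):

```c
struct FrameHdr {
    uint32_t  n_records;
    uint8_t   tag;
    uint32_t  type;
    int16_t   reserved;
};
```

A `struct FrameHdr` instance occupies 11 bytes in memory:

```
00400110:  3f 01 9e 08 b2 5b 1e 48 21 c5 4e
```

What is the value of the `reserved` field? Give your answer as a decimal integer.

-15026

`reserved` follows `n_records` (4 B), `tag` (1 B), `type` (4 B), so it starts at offset 4 + 1 + 4 = 9 and occupies 2 bytes.
Bytes at offsets 9..10: C5 4E.
Big-endian: lowest address holds the most-significant byte.
The bytes are already most-significant first: 0xC54E.
Top bit is set, so as a signed 16-bit value this is 0xC54E − 2^16 = -15026.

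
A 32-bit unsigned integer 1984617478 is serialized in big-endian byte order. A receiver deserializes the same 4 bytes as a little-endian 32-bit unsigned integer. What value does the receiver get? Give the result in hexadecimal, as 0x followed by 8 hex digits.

0x06DC4A76

1984617478 in 32-bit hexadecimal is 0x764ADC06.
Stored big-endian, the bytes at ascending addresses are 76 4A DC 06.
Read back as little-endian, the first byte is least significant, giving 0x06DC4A76.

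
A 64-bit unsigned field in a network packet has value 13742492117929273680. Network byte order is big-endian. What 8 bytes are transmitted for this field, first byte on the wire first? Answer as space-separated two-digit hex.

13742492117929273680 in hexadecimal, padded to 64 bits, is 0xBEB723C539C7A950.
Split into bytes (most-significant first): BE B7 23 C5 39 C7 A9 50.
In big-endian order the high byte comes first in memory.
So the memory order matches the most-significant-first order: BE B7 23 C5 39 C7 A9 50.

BE B7 23 C5 39 C7 A9 50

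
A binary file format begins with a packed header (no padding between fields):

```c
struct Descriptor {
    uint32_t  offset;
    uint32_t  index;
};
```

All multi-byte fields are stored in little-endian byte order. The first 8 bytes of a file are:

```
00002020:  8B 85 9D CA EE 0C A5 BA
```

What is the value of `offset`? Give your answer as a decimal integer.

3399320971

`offset` is the first field, at byte offset 0, occupying 4 bytes.
Bytes at offsets 0..3: 8B 85 9D CA.
Little-endian stores the least-significant byte at the lowest address.
Reassemble most-significant byte first: CA 9D 85 8B → 0xCA9D858B.
0xCA9D858B = 3399320971.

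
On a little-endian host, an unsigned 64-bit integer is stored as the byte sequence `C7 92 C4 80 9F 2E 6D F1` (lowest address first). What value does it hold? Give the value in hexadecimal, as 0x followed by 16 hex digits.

Little-endian: lowest address holds the least-significant byte.
Reassemble most-significant byte first: F1 6D 2E 9F 80 C4 92 C7 → 0xF16D2E9F80C492C7.

0xF16D2E9F80C492C7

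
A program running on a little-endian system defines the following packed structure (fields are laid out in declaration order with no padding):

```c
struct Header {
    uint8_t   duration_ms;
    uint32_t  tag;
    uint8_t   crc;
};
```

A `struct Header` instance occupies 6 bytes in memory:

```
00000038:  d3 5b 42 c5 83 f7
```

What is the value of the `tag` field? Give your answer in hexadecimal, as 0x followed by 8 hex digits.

0x83C5425B

`tag` follows `duration_ms` (1 byte), so it starts at byte offset 1 and occupies 4 bytes.
Bytes at offsets 1..4: 5B 42 C5 83.
Little-endian: lowest address holds the least-significant byte.
Reassemble most-significant byte first: 83 C5 42 5B → 0x83C5425B.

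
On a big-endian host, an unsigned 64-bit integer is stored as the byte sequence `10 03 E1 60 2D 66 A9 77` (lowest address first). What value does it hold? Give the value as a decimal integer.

1154013732731791735

Big-endian: lowest address holds the most-significant byte.
The bytes are already most-significant first: 0x1003E1602D66A977.
0x1003E1602D66A977 = 1154013732731791735.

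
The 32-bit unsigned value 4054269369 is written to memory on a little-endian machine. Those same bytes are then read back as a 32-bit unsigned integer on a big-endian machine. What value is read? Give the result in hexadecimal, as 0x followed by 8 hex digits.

4054269369 in 32-bit hexadecimal is 0xF1A73DB9.
Stored little-endian, the bytes at ascending addresses are B9 3D A7 F1.
Read back as big-endian, the last byte is least significant, giving 0xB93DA7F1.

0xB93DA7F1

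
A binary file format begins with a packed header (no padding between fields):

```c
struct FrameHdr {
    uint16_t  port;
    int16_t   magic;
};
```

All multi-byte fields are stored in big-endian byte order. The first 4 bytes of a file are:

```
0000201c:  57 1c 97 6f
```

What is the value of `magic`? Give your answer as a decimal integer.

`magic` follows `port` (2 bytes), so it starts at byte offset 2 and occupies 2 bytes.
Bytes at offsets 2..3: 97 6F.
Big-endian: lowest address holds the most-significant byte.
The bytes are already most-significant first: 0x976F.
Top bit is set, so as a signed 16-bit value this is 0x976F − 2^16 = -26769.

-26769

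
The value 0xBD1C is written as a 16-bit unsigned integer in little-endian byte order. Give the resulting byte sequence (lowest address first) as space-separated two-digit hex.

1C BD

Split into bytes (most-significant first): BD 1C.
In little-endian order the low byte comes first in memory.
So at ascending addresses the bytes are 1C BD.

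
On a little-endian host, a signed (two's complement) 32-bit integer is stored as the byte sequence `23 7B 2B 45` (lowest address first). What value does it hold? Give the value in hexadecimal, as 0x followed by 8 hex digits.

0x452B7B23

Little-endian stores the least-significant byte at the lowest address.
Reassemble most-significant byte first: 45 2B 7B 23 → 0x452B7B23.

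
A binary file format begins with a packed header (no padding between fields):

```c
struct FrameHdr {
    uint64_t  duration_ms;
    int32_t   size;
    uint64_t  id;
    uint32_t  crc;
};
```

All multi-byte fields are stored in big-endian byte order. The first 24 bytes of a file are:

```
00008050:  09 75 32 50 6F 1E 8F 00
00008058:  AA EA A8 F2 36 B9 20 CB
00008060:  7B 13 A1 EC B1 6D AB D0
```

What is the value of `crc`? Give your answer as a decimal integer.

`crc` follows `duration_ms` (8 B), `size` (4 B), `id` (8 B), so it starts at offset 8 + 4 + 8 = 20 and occupies 4 bytes.
Bytes at offsets 20..23: B1 6D AB D0.
Big-endian: lowest address holds the most-significant byte.
The bytes are already most-significant first: 0xB16DABD0.
0xB16DABD0 = 2976754640.

2976754640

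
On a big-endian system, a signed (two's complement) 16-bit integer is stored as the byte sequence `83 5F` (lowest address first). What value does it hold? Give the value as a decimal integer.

-31905

Big-endian stores the most-significant byte at the lowest address.
The bytes are already most-significant first: 0x835F.
Top bit is set, so as a signed 16-bit value this is 0x835F − 2^16 = -31905.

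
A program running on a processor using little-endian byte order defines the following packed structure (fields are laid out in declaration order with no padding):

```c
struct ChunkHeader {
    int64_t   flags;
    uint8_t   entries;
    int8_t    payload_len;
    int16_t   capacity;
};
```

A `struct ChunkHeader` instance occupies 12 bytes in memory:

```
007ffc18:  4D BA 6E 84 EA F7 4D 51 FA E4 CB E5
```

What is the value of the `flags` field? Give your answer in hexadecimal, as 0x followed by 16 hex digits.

0x514DF7EA846EBA4D

`flags` is the first field, at byte offset 0, occupying 8 bytes.
Bytes at offsets 0..7: 4D BA 6E 84 EA F7 4D 51.
In little-endian order the low byte comes first in memory.
Reassemble most-significant byte first: 51 4D F7 EA 84 6E BA 4D → 0x514DF7EA846EBA4D.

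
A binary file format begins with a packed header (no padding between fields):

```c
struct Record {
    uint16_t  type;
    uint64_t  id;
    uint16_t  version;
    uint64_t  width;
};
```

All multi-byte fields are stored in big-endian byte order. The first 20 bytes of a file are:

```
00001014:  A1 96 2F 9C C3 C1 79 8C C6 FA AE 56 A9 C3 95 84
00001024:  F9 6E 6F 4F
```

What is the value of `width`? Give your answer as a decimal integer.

`width` follows `type` (2 B), `id` (8 B), `version` (2 B), so it starts at offset 2 + 8 + 2 = 12 and occupies 8 bytes.
Bytes at offsets 12..19: A9 C3 95 84 F9 6E 6F 4F.
Big-endian: lowest address holds the most-significant byte.
The bytes are already most-significant first: 0xA9C39584F96E6F4F.
0xA9C39584F96E6F4F = 12232785411221385039.

12232785411221385039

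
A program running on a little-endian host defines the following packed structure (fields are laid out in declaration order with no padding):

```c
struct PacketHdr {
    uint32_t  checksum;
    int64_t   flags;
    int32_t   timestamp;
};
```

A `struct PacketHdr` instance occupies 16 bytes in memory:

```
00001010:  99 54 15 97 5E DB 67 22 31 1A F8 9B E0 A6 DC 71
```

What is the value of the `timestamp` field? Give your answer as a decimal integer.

`timestamp` follows `checksum` (4 B), `flags` (8 B), so it starts at offset 4 + 8 = 12 and occupies 4 bytes.
Bytes at offsets 12..15: E0 A6 DC 71.
Little-endian: lowest address holds the least-significant byte.
Reassemble most-significant byte first: 71 DC A6 E0 → 0x71DCA6E0.
0x71DCA6E0 = 1910286048.

1910286048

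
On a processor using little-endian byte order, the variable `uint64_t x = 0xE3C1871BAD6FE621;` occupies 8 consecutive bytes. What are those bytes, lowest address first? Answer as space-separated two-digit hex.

Split into bytes (most-significant first): E3 C1 87 1B AD 6F E6 21.
Little-endian stores the least-significant byte at the lowest address.
So at ascending addresses the bytes are 21 E6 6F AD 1B 87 C1 E3.

21 E6 6F AD 1B 87 C1 E3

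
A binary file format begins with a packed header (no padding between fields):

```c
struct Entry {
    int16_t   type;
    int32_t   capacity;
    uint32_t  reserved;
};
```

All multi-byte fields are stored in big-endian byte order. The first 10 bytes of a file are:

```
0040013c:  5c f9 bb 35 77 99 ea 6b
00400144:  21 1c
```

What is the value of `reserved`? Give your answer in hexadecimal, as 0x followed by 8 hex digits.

0xEA6B211C

`reserved` follows `type` (2 B), `capacity` (4 B), so it starts at offset 2 + 4 = 6 and occupies 4 bytes.
Bytes at offsets 6..9: EA 6B 21 1C.
Big-endian: lowest address holds the most-significant byte.
The bytes are already most-significant first: 0xEA6B211C.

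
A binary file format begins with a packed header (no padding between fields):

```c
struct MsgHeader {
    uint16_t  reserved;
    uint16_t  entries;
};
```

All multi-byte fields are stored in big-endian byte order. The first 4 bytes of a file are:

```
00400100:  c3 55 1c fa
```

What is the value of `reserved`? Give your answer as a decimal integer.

50005

`reserved` is the first field, at byte offset 0, occupying 2 bytes.
Bytes at offsets 0..1: C3 55.
Big-endian: lowest address holds the most-significant byte.
The bytes are already most-significant first: 0xC355.
0xC355 = 50005.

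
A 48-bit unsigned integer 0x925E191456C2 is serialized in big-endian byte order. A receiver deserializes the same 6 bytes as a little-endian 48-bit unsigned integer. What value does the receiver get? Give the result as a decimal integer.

213674960182930

Stored big-endian, the bytes at ascending addresses are 92 5E 19 14 56 C2.
Read back as little-endian, the first byte is least significant, giving 0xC25614195E92.
0xC25614195E92 = 213674960182930.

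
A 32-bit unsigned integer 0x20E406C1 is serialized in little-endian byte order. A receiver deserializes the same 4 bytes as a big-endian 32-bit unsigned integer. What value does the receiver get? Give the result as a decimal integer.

3238454304

Stored little-endian, the bytes at ascending addresses are C1 06 E4 20.
Read back as big-endian, the last byte is least significant, giving 0xC106E420.
0xC106E420 = 3238454304.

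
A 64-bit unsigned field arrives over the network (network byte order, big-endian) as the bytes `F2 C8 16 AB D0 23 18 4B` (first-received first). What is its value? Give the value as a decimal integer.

Big-endian: lowest address holds the most-significant byte.
The bytes are already most-significant first: 0xF2C816ABD023184B.
0xF2C816ABD023184B = 17494257679707871307.

17494257679707871307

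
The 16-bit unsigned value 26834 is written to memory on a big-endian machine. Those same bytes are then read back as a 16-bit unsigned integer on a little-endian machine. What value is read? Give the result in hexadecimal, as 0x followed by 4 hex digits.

26834 in 16-bit hexadecimal is 0x68D2.
Stored big-endian, the bytes at ascending addresses are 68 D2.
Read back as little-endian, the first byte is least significant, giving 0xD268.

0xD268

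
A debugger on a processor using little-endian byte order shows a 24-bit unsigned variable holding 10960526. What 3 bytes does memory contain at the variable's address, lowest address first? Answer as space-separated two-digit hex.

10960526 in hexadecimal, padded to 24 bits, is 0xA73E8E.
Split into bytes (most-significant first): A7 3E 8E.
In little-endian order the low byte comes first in memory.
So at ascending addresses the bytes are 8E 3E A7.

8E 3E A7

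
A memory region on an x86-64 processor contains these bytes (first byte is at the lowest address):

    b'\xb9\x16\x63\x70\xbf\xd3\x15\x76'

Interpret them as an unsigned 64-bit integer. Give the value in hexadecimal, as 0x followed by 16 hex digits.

0x7615D3BF706316B9

Little-endian: lowest address holds the least-significant byte.
Reassemble most-significant byte first: 76 15 D3 BF 70 63 16 B9 → 0x7615D3BF706316B9.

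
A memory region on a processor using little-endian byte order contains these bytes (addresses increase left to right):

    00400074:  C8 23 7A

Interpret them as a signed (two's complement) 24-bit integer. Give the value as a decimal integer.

8004552

In little-endian order the low byte comes first in memory.
Reassemble most-significant byte first: 7A 23 C8 → 0x7A23C8.
0x7A23C8 = 8004552.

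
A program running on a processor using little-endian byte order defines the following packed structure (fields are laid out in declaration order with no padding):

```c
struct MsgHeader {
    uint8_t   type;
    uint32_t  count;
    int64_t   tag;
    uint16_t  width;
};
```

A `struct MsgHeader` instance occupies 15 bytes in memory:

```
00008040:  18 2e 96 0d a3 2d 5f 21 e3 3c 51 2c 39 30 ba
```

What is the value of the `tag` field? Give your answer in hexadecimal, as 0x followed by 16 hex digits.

`tag` follows `type` (1 B), `count` (4 B), so it starts at offset 1 + 4 = 5 and occupies 8 bytes.
Bytes at offsets 5..12: 2D 5F 21 E3 3C 51 2C 39.
Little-endian: lowest address holds the least-significant byte.
Reassemble most-significant byte first: 39 2C 51 3C E3 21 5F 2D → 0x392C513CE3215F2D.

0x392C513CE3215F2D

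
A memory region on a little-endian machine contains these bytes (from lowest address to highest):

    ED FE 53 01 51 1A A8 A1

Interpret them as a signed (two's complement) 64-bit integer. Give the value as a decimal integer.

-6798154702298808595

In little-endian order the low byte comes first in memory.
Reassemble most-significant byte first: A1 A8 1A 51 01 53 FE ED → 0xA1A81A510153FEED.
Top bit is set, so as a signed 64-bit value this is 0xA1A81A510153FEED − 2^64 = -6798154702298808595.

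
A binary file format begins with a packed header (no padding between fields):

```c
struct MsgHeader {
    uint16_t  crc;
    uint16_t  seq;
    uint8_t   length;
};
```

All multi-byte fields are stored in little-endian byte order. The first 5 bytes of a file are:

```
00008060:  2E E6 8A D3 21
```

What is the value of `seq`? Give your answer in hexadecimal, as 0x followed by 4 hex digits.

`seq` follows `crc` (2 bytes), so it starts at byte offset 2 and occupies 2 bytes.
Bytes at offsets 2..3: 8A D3.
In little-endian order the low byte comes first in memory.
Reassemble most-significant byte first: D3 8A → 0xD38A.

0xD38A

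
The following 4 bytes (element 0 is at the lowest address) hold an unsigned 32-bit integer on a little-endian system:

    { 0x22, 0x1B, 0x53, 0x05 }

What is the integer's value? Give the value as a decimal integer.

Little-endian: lowest address holds the least-significant byte.
Reassemble most-significant byte first: 05 53 1B 22 → 0x05531B22.
0x05531B22 = 89332514.

89332514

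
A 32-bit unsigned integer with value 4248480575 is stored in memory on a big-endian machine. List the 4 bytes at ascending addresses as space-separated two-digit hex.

FD 3A AB 3F

4248480575 in hexadecimal, padded to 32 bits, is 0xFD3AAB3F.
Split into bytes (most-significant first): FD 3A AB 3F.
Big-endian stores the most-significant byte at the lowest address.
So the memory order matches the most-significant-first order: FD 3A AB 3F.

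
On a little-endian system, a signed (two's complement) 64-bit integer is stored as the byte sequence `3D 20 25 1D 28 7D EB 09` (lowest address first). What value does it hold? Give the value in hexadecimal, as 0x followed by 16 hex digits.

0x09EB7D281D25203D

In little-endian order the low byte comes first in memory.
Reassemble most-significant byte first: 09 EB 7D 28 1D 25 20 3D → 0x09EB7D281D25203D.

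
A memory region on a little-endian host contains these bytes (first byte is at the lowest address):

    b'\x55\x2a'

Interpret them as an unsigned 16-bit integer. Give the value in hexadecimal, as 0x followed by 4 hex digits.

0x2A55

In little-endian order the low byte comes first in memory.
Reassemble most-significant byte first: 2A 55 → 0x2A55.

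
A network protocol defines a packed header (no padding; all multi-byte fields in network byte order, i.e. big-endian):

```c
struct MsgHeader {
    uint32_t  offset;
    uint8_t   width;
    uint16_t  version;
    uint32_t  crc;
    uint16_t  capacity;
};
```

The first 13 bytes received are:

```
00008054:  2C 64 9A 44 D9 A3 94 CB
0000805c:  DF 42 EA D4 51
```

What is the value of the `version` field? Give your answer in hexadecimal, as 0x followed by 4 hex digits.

0xA394

`version` follows `offset` (4 B), `width` (1 B), so it starts at offset 4 + 1 = 5 and occupies 2 bytes.
Bytes at offsets 5..6: A3 94.
In big-endian order the high byte comes first in memory.
The bytes are already most-significant first: 0xA394.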